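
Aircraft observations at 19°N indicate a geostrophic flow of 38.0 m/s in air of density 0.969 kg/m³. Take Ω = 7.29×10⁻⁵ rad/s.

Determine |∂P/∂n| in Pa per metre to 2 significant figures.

Coriolis parameter at 19°N:
f = 2Ω sin φ = 2 × 7.29×10⁻⁵ × sin 19° = 4.75×10⁻⁵ s⁻¹
Geostrophic balance rearranged: |∂P/∂n| = f ρ V_g
|∂P/∂n| = 4.75×10⁻⁵ × 0.969 × 38.0 = 1.75×10⁻³ Pa/m

1.7×10⁻³ Pa/m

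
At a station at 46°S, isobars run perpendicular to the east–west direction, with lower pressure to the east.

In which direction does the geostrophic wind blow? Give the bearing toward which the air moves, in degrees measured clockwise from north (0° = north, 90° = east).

The pressure-gradient force points toward the east (bearing 090°).
Geostrophic balance: in the Southern Hemisphere the Coriolis force deflects motion to the left, so the geostrophic wind blows 90° to the left of the pressure-gradient force (low pressure on the right).
Rotating 090° by 90° counterclockwise gives 000° — the wind blows toward the north.

000°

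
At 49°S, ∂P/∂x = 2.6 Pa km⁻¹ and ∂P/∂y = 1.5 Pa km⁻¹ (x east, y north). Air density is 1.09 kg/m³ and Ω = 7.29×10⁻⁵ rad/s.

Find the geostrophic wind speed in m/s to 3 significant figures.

Coriolis parameter at 49°S:
f = 2Ω sin φ = 2 × 7.29×10⁻⁵ × sin 49° = 1.10×10⁻⁴ s⁻¹
In the Southern Hemisphere f is negative: f = −1.10×10⁻⁴ s⁻¹.
Component geostrophic relations (x east, y north):
u_g = −(1/(fρ)) ∂P/∂y,  v_g = (1/(fρ)) ∂P/∂x
u_g = −(1.5×10⁻³)/(−1.10×10⁻⁴ × 1.09) = 12.5 m/s;  v_g = (2.6×10⁻³)/(−1.10×10⁻⁴ × 1.09) = −21.7 m/s
|V_g| = √(u_g² + v_g²) = 25.0 m/s

25.0 m/s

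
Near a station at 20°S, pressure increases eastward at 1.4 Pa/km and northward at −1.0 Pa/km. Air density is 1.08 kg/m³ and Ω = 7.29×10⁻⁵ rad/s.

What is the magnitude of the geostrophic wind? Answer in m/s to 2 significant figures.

32 m/s

Coriolis parameter at 20°S:
f = 2Ω sin φ = 2 × 7.29×10⁻⁵ × sin 20° = 4.99×10⁻⁵ s⁻¹
In the Southern Hemisphere f is negative: f = −4.99×10⁻⁵ s⁻¹.
Component geostrophic relations (x east, y north):
u_g = −(1/(fρ)) ∂P/∂y,  v_g = (1/(fρ)) ∂P/∂x
u_g = −(−1.0×10⁻³)/(−4.99×10⁻⁵ × 1.08) = −18.6 m/s;  v_g = (1.4×10⁻³)/(−4.99×10⁻⁵ × 1.08) = −26.0 m/s
|V_g| = √(u_g² + v_g²) = 31.9 m/s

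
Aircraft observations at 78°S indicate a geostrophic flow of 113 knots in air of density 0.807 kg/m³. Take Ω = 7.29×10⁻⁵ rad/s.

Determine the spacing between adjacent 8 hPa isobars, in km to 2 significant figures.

120 km

Coriolis parameter at 78°S:
f = 2Ω sin φ = 2 × 7.29×10⁻⁵ × sin 78° = 1.43×10⁻⁴ s⁻¹
Wind speed in SI: 113 knots = 58.1 m/s
Geostrophic balance rearranged: |∂P/∂n| = f ρ V_g
|∂P/∂n| = 1.43×10⁻⁴ × 0.807 × 58.1 = 6.69×10⁻³ Pa/m
Isobar spacing: Δn = ΔP/|∂P/∂n| = 800 Pa / 6.69×10⁻³ Pa/m = 119574 m ≈ 120 km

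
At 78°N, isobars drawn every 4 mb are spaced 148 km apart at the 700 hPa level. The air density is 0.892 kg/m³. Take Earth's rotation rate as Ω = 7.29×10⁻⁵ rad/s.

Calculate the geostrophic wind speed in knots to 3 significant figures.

41.3 knots

Coriolis parameter at 78°N:
f = 2Ω sin φ = 2 × 7.29×10⁻⁵ × sin 78° = 1.43×10⁻⁴ s⁻¹
Pressure gradient: |∂P/∂n| = 400 Pa / 148000 m = 2.70×10⁻³ Pa/m
Geostrophic balance (pressure-gradient force = Coriolis force):
V_g = (1/(fρ)) |∂P/∂n| = 2.70×10⁻³ / (1.43×10⁻⁴ × 0.892) = 21.2 m/s
Converting: 21.2 m/s × 1.944 = 41.3 knots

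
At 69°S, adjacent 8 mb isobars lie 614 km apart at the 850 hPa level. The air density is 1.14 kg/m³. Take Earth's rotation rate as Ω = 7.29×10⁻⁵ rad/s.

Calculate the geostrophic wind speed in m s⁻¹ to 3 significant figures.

Coriolis parameter at 69°S:
f = 2Ω sin φ = 2 × 7.29×10⁻⁵ × sin 69° = 1.36×10⁻⁴ s⁻¹
Pressure gradient: |∂P/∂n| = 800 Pa / 614000 m = 1.30×10⁻³ Pa/m
Geostrophic balance (pressure-gradient force = Coriolis force):
V_g = (1/(fρ)) |∂P/∂n| = 1.30×10⁻³ / (1.36×10⁻⁴ × 1.14) = 8.40 m/s

8.40 m s⁻¹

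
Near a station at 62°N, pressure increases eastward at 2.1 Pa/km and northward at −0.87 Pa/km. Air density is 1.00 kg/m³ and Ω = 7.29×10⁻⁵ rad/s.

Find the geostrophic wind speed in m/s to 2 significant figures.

Coriolis parameter at 62°N:
f = 2Ω sin φ = 2 × 7.29×10⁻⁵ × sin 62° = 1.29×10⁻⁴ s⁻¹
Component geostrophic relations (x east, y north):
u_g = −(1/(fρ)) ∂P/∂y,  v_g = (1/(fρ)) ∂P/∂x
u_g = −(−0.87×10⁻³)/(1.29×10⁻⁴ × 1.00) = 6.76 m/s;  v_g = (2.1×10⁻³)/(1.29×10⁻⁴ × 1.00) = 16.3 m/s
|V_g| = √(u_g² + v_g²) = 17.7 m/s

18 m/s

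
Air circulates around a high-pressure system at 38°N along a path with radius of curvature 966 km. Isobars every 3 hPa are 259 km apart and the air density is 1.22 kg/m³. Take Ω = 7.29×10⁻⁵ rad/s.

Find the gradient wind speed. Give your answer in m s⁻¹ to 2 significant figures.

Coriolis parameter at 38°N:
f = 2Ω sin φ = 2 × 7.29×10⁻⁵ × sin 38° = 8.98×10⁻⁵ s⁻¹
Pressure gradient: |∂P/∂n| = 300 Pa / 259000 m = 1.16×10⁻³ Pa/m
Geostrophic speed: V_g = |∂P/∂n|/(fρ) = 1.16×10⁻³/(8.98×10⁻⁵ × 1.22) = 10.6 m/s
Around a high, pressure-gradient force acts outward with centrifugal, so Coriolis balances both:
fV = (1/ρ)|∂P/∂n| + V²/R  →  V² − fR·V + fR·V_g = 0
With fR = 8.98×10⁻⁵ × 966×10³ m = 86.7 m/s:
V = [fR − √((fR)² − 4 fR V_g)]/2 = [86.7 − √(86.7² − 4×86.7×10.6)]/2 = 12.3 m/s
Supergeostrophic (V > V_g = 10.6 m/s), as expected around a high.

12 m s⁻¹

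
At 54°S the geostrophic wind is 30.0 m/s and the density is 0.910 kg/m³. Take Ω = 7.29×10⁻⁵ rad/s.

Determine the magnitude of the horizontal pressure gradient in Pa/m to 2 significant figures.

3.2×10⁻³ Pa/m

Coriolis parameter at 54°S:
f = 2Ω sin φ = 2 × 7.29×10⁻⁵ × sin 54° = 1.18×10⁻⁴ s⁻¹
Geostrophic balance rearranged: |∂P/∂n| = f ρ V_g
|∂P/∂n| = 1.18×10⁻⁴ × 0.910 × 30.0 = 3.22×10⁻³ Pa/m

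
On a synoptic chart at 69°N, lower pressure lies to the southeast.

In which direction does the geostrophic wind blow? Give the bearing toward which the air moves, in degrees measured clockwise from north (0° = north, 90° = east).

The pressure-gradient force points toward the southeast (bearing 135°).
Geostrophic balance: in the Northern Hemisphere the Coriolis force deflects motion to the right, so the geostrophic wind blows 90° to the right of the pressure-gradient force (low pressure on the left).
Rotating 135° by 90° clockwise gives 225° — the wind blows toward the southwest.

225°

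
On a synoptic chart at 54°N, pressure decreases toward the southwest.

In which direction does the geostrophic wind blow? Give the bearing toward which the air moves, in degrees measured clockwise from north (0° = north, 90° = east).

315°

The pressure-gradient force points toward the southwest (bearing 225°).
Geostrophic balance: in the Northern Hemisphere the Coriolis force deflects motion to the right, so the geostrophic wind blows 90° to the right of the pressure-gradient force (low pressure on the left).
Rotating 225° by 90° clockwise gives 315° — the wind blows toward the northwest.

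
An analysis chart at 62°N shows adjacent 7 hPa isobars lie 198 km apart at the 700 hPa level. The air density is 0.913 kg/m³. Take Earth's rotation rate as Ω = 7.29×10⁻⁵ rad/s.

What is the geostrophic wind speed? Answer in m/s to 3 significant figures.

30.1 m/s

Coriolis parameter at 62°N:
f = 2Ω sin φ = 2 × 7.29×10⁻⁵ × sin 62° = 1.29×10⁻⁴ s⁻¹
Pressure gradient: |∂P/∂n| = 700 Pa / 198000 m = 3.54×10⁻³ Pa/m
Geostrophic balance (pressure-gradient force = Coriolis force):
V_g = (1/(fρ)) |∂P/∂n| = 3.54×10⁻³ / (1.29×10⁻⁴ × 0.913) = 30.1 m/s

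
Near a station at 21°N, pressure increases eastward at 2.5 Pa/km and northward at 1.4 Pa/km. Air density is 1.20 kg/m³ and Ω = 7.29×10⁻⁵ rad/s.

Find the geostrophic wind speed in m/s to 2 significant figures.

Coriolis parameter at 21°N:
f = 2Ω sin φ = 2 × 7.29×10⁻⁵ × sin 21° = 5.23×10⁻⁵ s⁻¹
Component geostrophic relations (x east, y north):
u_g = −(1/(fρ)) ∂P/∂y,  v_g = (1/(fρ)) ∂P/∂x
u_g = −(1.4×10⁻³)/(5.23×10⁻⁵ × 1.20) = −22.3 m/s;  v_g = (2.5×10⁻³)/(5.23×10⁻⁵ × 1.20) = 39.9 m/s
|V_g| = √(u_g² + v_g²) = 45.7 m/s

46 m/s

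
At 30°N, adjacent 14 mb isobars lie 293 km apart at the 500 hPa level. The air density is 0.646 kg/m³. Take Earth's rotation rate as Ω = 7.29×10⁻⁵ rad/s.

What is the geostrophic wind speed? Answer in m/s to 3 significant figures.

101 m/s

Coriolis parameter at 30°N:
f = 2Ω sin φ = 2 × 7.29×10⁻⁵ × sin 30° = 7.29×10⁻⁵ s⁻¹
Pressure gradient: |∂P/∂n| = 1400 Pa / 293000 m = 4.78×10⁻³ Pa/m
Geostrophic balance (pressure-gradient force = Coriolis force):
V_g = (1/(fρ)) |∂P/∂n| = 4.78×10⁻³ / (7.29×10⁻⁵ × 0.646) = 101 m/s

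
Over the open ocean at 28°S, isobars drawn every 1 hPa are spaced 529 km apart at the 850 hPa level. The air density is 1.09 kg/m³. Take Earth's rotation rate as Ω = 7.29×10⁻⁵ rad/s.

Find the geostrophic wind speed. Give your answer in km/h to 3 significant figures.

Coriolis parameter at 28°S:
f = 2Ω sin φ = 2 × 7.29×10⁻⁵ × sin 28° = 6.84×10⁻⁵ s⁻¹
Pressure gradient: |∂P/∂n| = 100 Pa / 529000 m = 1.89×10⁻⁴ Pa/m
Geostrophic balance (pressure-gradient force = Coriolis force):
V_g = (1/(fρ)) |∂P/∂n| = 1.89×10⁻⁴ / (6.84×10⁻⁵ × 1.09) = 2.53 m/s
Converting: 2.53 m/s × 3.6 = 9.12 km/h

9.12 km/h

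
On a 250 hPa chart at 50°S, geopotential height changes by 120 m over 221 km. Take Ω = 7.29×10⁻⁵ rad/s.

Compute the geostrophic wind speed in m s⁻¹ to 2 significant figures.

48 m s⁻¹

Coriolis parameter at 50°S:
f = 2Ω sin φ = 2 × 7.29×10⁻⁵ × sin 50° = 1.12×10⁻⁴ s⁻¹
Height gradient: |∂Z/∂n| = 120 m / 221000 m = 5.43×10⁻⁴
On a pressure surface, geostrophic balance gives V_g = (g/f)|∂Z/∂n|:
V_g = 9.81 × 5.43×10⁻⁴ / 1.12×10⁻⁴ = 47.7 m/s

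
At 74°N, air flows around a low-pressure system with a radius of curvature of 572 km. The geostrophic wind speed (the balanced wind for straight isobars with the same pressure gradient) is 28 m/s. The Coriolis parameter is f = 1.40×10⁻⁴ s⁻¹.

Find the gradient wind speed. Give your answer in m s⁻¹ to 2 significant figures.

Around a low, centrifugal force acts outward with Coriolis, so pressure-gradient force balances both:
(1/ρ)|∂P/∂n| = fV + V²/R  →  V² + fR·V − fR·V_g = 0
With fR = 1.40×10⁻⁴ × 572×10³ m = 80.1 m/s:
V = [−fR + √((fR)² + 4 fR V_g)]/2 = [−80.1 + √(80.1² + 4×80.1×28)]/2 = 22 m/s
Subgeostrophic (V < V_g = 28 m/s), as expected around a low.

22 m s⁻¹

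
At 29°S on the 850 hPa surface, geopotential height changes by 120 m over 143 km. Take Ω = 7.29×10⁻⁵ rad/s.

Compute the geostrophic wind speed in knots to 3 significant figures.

Coriolis parameter at 29°S:
f = 2Ω sin φ = 2 × 7.29×10⁻⁵ × sin 29° = 7.07×10⁻⁵ s⁻¹
Height gradient: |∂Z/∂n| = 120 m / 143000 m = 8.39×10⁻⁴
On a pressure surface, geostrophic balance gives V_g = (g/f)|∂Z/∂n|:
V_g = 9.81 × 8.39×10⁻⁴ / 7.07×10⁻⁵ = 116 m/s
Converting: 116 m/s × 1.944 = 226 knots

226 knots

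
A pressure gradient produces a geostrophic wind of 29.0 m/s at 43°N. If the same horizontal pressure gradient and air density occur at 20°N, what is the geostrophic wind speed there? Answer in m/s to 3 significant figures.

With the same pressure gradient and density, V_g ∝ 1/f ∝ 1/sin φ.
V₂ = V₁ · sin φ₁ / sin φ₂ = 29.0 × sin 43° / sin 20°
V₂ = 29.0 × 0.6820/0.3420 = 57.8 m/s

57.8 m/s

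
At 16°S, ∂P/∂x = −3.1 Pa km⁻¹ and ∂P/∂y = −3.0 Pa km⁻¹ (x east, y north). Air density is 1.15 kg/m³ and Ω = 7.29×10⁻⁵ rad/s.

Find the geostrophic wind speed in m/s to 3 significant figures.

93.3 m/s

Coriolis parameter at 16°S:
f = 2Ω sin φ = 2 × 7.29×10⁻⁵ × sin 16° = 4.02×10⁻⁵ s⁻¹
In the Southern Hemisphere f is negative: f = −4.02×10⁻⁵ s⁻¹.
Component geostrophic relations (x east, y north):
u_g = −(1/(fρ)) ∂P/∂y,  v_g = (1/(fρ)) ∂P/∂x
u_g = −(−3.0×10⁻³)/(−4.02×10⁻⁵ × 1.15) = −64.9 m/s;  v_g = (−3.1×10⁻³)/(−4.02×10⁻⁵ × 1.15) = 67.1 m/s
|V_g| = √(u_g² + v_g²) = 93.3 m/s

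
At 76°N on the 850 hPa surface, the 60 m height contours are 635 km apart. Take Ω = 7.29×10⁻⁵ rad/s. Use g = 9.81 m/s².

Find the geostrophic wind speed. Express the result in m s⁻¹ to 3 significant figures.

6.55 m s⁻¹

Coriolis parameter at 76°N:
f = 2Ω sin φ = 2 × 7.29×10⁻⁵ × sin 76° = 1.41×10⁻⁴ s⁻¹
Height gradient: |∂Z/∂n| = 60 m / 635000 m = 9.45×10⁻⁵
On a pressure surface, geostrophic balance gives V_g = (g/f)|∂Z/∂n|:
V_g = 9.81 × 9.45×10⁻⁵ / 1.41×10⁻⁴ = 6.55 m/s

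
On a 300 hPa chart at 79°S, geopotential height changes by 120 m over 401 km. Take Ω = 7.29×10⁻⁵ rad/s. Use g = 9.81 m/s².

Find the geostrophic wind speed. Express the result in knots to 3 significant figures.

Coriolis parameter at 79°S:
f = 2Ω sin φ = 2 × 7.29×10⁻⁵ × sin 79° = 1.43×10⁻⁴ s⁻¹
Height gradient: |∂Z/∂n| = 120 m / 401000 m = 2.99×10⁻⁴
On a pressure surface, geostrophic balance gives V_g = (g/f)|∂Z/∂n|:
V_g = 9.81 × 2.99×10⁻⁴ / 1.43×10⁻⁴ = 20.5 m/s
Converting: 20.5 m/s × 1.944 = 39.9 knots

39.9 knots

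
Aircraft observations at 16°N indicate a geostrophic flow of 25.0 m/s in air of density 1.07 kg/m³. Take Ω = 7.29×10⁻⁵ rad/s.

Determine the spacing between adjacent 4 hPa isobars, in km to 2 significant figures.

Coriolis parameter at 16°N:
f = 2Ω sin φ = 2 × 7.29×10⁻⁵ × sin 16° = 4.02×10⁻⁵ s⁻¹
Geostrophic balance rearranged: |∂P/∂n| = f ρ V_g
|∂P/∂n| = 4.02×10⁻⁵ × 1.07 × 25.0 = 1.08×10⁻³ Pa/m
Isobar spacing: Δn = ΔP/|∂P/∂n| = 400 Pa / 1.08×10⁻³ Pa/m = 372084 m ≈ 370 km

370 km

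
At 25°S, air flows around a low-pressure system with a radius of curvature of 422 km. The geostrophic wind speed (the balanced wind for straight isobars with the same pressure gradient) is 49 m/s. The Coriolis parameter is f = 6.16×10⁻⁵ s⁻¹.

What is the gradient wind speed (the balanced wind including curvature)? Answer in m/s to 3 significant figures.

25.0 m/s

Around a low, centrifugal force acts outward with Coriolis, so pressure-gradient force balances both:
(1/ρ)|∂P/∂n| = fV + V²/R  →  V² + fR·V − fR·V_g = 0
With fR = 6.16×10⁻⁵ × 422×10³ m = 26.0 m/s:
V = [−fR + √((fR)² + 4 fR V_g)]/2 = [−26.0 + √(26.0² + 4×26.0×49)]/2 = 25 m/s
Subgeostrophic (V < V_g = 49 m/s), as expected around a low.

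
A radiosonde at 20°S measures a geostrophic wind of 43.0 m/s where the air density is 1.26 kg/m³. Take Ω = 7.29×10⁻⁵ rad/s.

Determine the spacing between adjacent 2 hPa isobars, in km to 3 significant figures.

Coriolis parameter at 20°S:
f = 2Ω sin φ = 2 × 7.29×10⁻⁵ × sin 20° = 4.99×10⁻⁵ s⁻¹
Geostrophic balance rearranged: |∂P/∂n| = f ρ V_g
|∂P/∂n| = 4.99×10⁻⁵ × 1.26 × 43.0 = 2.70×10⁻³ Pa/m
Isobar spacing: Δn = ΔP/|∂P/∂n| = 200 Pa / 2.70×10⁻³ Pa/m = 74026 m ≈ 74.0 km

74.0 km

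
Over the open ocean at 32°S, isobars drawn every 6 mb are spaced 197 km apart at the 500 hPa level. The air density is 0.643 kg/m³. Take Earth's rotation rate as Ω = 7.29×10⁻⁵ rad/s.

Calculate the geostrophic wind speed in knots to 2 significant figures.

Coriolis parameter at 32°S:
f = 2Ω sin φ = 2 × 7.29×10⁻⁵ × sin 32° = 7.73×10⁻⁵ s⁻¹
Pressure gradient: |∂P/∂n| = 600 Pa / 197000 m = 3.05×10⁻³ Pa/m
Geostrophic balance (pressure-gradient force = Coriolis force):
V_g = (1/(fρ)) |∂P/∂n| = 3.05×10⁻³ / (7.73×10⁻⁵ × 0.643) = 61.3 m/s
Converting: 61.3 m/s × 1.944 = 120 knots

120 knots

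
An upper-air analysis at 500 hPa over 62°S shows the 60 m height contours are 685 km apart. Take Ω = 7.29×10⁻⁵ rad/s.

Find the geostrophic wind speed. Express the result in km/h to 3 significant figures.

24.0 km/h

Coriolis parameter at 62°S:
f = 2Ω sin φ = 2 × 7.29×10⁻⁵ × sin 62° = 1.29×10⁻⁴ s⁻¹
Height gradient: |∂Z/∂n| = 60 m / 685000 m = 8.76×10⁻⁵
On a pressure surface, geostrophic balance gives V_g = (g/f)|∂Z/∂n|:
V_g = 9.81 × 8.76×10⁻⁵ / 1.29×10⁻⁴ = 6.67 m/s
Converting: 6.67 m/s × 3.6 = 24.0 km/h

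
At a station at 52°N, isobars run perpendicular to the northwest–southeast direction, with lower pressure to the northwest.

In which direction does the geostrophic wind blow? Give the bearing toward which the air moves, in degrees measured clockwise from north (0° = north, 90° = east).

045°

The pressure-gradient force points toward the northwest (bearing 315°).
Geostrophic balance: in the Northern Hemisphere the Coriolis force deflects motion to the right, so the geostrophic wind blows 90° to the right of the pressure-gradient force (low pressure on the left).
Rotating 315° by 90° clockwise gives 045° — the wind blows toward the northeast.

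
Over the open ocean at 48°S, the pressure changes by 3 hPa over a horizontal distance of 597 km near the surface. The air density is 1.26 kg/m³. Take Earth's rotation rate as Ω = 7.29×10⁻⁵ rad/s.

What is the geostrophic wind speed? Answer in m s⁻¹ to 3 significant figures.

3.68 m s⁻¹

Coriolis parameter at 48°S:
f = 2Ω sin φ = 2 × 7.29×10⁻⁵ × sin 48° = 1.08×10⁻⁴ s⁻¹
Pressure gradient: |∂P/∂n| = 300 Pa / 597000 m = 5.03×10⁻⁴ Pa/m
Geostrophic balance (pressure-gradient force = Coriolis force):
V_g = (1/(fρ)) |∂P/∂n| = 5.03×10⁻⁴ / (1.08×10⁻⁴ × 1.26) = 3.68 m/s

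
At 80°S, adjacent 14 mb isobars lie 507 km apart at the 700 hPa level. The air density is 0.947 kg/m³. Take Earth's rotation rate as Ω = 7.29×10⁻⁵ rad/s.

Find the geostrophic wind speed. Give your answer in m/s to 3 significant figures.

Coriolis parameter at 80°S:
f = 2Ω sin φ = 2 × 7.29×10⁻⁵ × sin 80° = 1.44×10⁻⁴ s⁻¹
Pressure gradient: |∂P/∂n| = 1400 Pa / 507000 m = 2.76×10⁻³ Pa/m
Geostrophic balance (pressure-gradient force = Coriolis force):
V_g = (1/(fρ)) |∂P/∂n| = 2.76×10⁻³ / (1.44×10⁻⁴ × 0.947) = 20.3 m/s

20.3 m/s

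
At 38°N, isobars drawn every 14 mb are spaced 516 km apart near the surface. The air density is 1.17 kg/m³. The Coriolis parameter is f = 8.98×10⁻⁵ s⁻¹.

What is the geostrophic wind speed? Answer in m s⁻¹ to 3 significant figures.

Pressure gradient: |∂P/∂n| = 1400 Pa / 516000 m = 2.71×10⁻³ Pa/m
Geostrophic balance (pressure-gradient force = Coriolis force):
V_g = (1/(fρ)) |∂P/∂n| = 2.71×10⁻³ / (8.98×10⁻⁵ × 1.17) = 25.8 m/s

25.8 m s⁻¹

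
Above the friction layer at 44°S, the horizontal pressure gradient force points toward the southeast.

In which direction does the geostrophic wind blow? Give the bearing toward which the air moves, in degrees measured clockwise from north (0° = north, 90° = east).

The pressure-gradient force points toward the southeast (bearing 135°).
Geostrophic balance: in the Southern Hemisphere the Coriolis force deflects motion to the left, so the geostrophic wind blows 90° to the left of the pressure-gradient force (low pressure on the right).
Rotating 135° by 90° counterclockwise gives 045° — the wind blows toward the northeast.

045°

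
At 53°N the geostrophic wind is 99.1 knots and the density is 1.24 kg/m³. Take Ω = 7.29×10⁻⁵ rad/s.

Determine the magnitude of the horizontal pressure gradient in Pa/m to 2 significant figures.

Coriolis parameter at 53°N:
f = 2Ω sin φ = 2 × 7.29×10⁻⁵ × sin 53° = 1.16×10⁻⁴ s⁻¹
Wind speed in SI: 99.1 knots = 51.0 m/s
Geostrophic balance rearranged: |∂P/∂n| = f ρ V_g
|∂P/∂n| = 1.16×10⁻⁴ × 1.24 × 51.0 = 7.36×10⁻³ Pa/m

7.4×10⁻³ Pa/m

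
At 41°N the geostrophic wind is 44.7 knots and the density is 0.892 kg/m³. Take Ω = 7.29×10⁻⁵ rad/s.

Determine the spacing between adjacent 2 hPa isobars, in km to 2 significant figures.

100 km

Coriolis parameter at 41°N:
f = 2Ω sin φ = 2 × 7.29×10⁻⁵ × sin 41° = 9.57×10⁻⁵ s⁻¹
Wind speed in SI: 44.7 knots = 23.0 m/s
Geostrophic balance rearranged: |∂P/∂n| = f ρ V_g
|∂P/∂n| = 9.57×10⁻⁵ × 0.892 × 23.0 = 1.96×10⁻³ Pa/m
Isobar spacing: Δn = ΔP/|∂P/∂n| = 200 Pa / 1.96×10⁻³ Pa/m = 101934 m ≈ 100 km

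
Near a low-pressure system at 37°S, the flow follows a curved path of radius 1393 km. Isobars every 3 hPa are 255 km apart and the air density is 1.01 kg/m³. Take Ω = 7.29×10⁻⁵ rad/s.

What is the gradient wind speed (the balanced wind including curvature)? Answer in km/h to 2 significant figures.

43 km/h

Coriolis parameter at 37°S:
f = 2Ω sin φ = 2 × 7.29×10⁻⁵ × sin 37° = 8.77×10⁻⁵ s⁻¹
Pressure gradient: |∂P/∂n| = 300 Pa / 255000 m = 1.18×10⁻³ Pa/m
Geostrophic speed: V_g = |∂P/∂n|/(fρ) = 1.18×10⁻³/(8.77×10⁻⁵ × 1.01) = 13.3 m/s
Around a low, centrifugal force acts outward with Coriolis, so pressure-gradient force balances both:
(1/ρ)|∂P/∂n| = fV + V²/R  →  V² + fR·V − fR·V_g = 0
With fR = 8.77×10⁻⁵ × 1393×10³ m = 122 m/s:
V = [−fR + √((fR)² + 4 fR V_g)]/2 = [−122 + √(122² + 4×122×13.3)]/2 = 12.1 m/s
Subgeostrophic (V < V_g = 13.3 m/s), as expected around a low.
Converting: 12.1 m/s × 3.6 = 43 km/h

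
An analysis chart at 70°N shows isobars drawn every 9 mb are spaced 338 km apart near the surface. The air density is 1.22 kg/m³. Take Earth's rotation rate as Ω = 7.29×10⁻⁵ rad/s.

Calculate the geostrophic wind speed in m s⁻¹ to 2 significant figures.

Coriolis parameter at 70°N:
f = 2Ω sin φ = 2 × 7.29×10⁻⁵ × sin 70° = 1.37×10⁻⁴ s⁻¹
Pressure gradient: |∂P/∂n| = 900 Pa / 338000 m = 2.66×10⁻³ Pa/m
Geostrophic balance (pressure-gradient force = Coriolis force):
V_g = (1/(fρ)) |∂P/∂n| = 2.66×10⁻³ / (1.37×10⁻⁴ × 1.22) = 15.9 m/s

16 m s⁻¹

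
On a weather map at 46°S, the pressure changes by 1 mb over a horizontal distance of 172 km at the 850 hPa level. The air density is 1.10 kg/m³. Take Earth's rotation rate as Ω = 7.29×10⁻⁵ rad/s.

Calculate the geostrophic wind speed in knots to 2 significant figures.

9.8 knots

Coriolis parameter at 46°S:
f = 2Ω sin φ = 2 × 7.29×10⁻⁵ × sin 46° = 1.05×10⁻⁴ s⁻¹
Pressure gradient: |∂P/∂n| = 100 Pa / 172000 m = 5.81×10⁻⁴ Pa/m
Geostrophic balance (pressure-gradient force = Coriolis force):
V_g = (1/(fρ)) |∂P/∂n| = 5.81×10⁻⁴ / (1.05×10⁻⁴ × 1.10) = 5.04 m/s
Converting: 5.04 m/s × 1.944 = 9.8 knots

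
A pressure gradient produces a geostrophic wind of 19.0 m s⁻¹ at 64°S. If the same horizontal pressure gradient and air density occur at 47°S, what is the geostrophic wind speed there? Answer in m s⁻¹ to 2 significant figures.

23 m s⁻¹

With the same pressure gradient and density, V_g ∝ 1/f ∝ 1/sin φ.
V₂ = V₁ · sin φ₁ / sin φ₂ = 19.0 × sin 64° / sin 47°
V₂ = 19.0 × 0.8988/0.7314 = 23 m s⁻¹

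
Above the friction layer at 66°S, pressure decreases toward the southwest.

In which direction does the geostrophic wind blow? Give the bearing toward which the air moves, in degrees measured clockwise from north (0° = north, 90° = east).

135°

The pressure-gradient force points toward the southwest (bearing 225°).
Geostrophic balance: in the Southern Hemisphere the Coriolis force deflects motion to the left, so the geostrophic wind blows 90° to the left of the pressure-gradient force (low pressure on the right).
Rotating 225° by 90° counterclockwise gives 135° — the wind blows toward the southeast.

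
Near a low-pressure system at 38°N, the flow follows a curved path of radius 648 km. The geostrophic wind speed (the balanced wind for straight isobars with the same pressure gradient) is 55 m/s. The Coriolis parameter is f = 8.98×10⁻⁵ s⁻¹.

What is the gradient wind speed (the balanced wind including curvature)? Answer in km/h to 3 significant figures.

124 km/h

Around a low, centrifugal force acts outward with Coriolis, so pressure-gradient force balances both:
(1/ρ)|∂P/∂n| = fV + V²/R  →  V² + fR·V − fR·V_g = 0
With fR = 8.98×10⁻⁵ × 648×10³ m = 58.2 m/s:
V = [−fR + √((fR)² + 4 fR V_g)]/2 = [−58.2 + √(58.2² + 4×58.2×55)]/2 = 34.5 m/s
Subgeostrophic (V < V_g = 55 m/s), as expected around a low.
Converting: 34.5 m/s × 3.6 = 124 km/h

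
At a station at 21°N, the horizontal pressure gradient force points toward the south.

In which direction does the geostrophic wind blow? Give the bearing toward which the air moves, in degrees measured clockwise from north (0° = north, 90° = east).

270°

The pressure-gradient force points toward the south (bearing 180°).
Geostrophic balance: in the Northern Hemisphere the Coriolis force deflects motion to the right, so the geostrophic wind blows 90° to the right of the pressure-gradient force (low pressure on the left).
Rotating 180° by 90° clockwise gives 270° — the wind blows toward the west.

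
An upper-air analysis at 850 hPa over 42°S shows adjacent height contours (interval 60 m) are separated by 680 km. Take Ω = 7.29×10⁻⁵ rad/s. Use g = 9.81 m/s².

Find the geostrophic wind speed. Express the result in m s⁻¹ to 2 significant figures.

8.9 m s⁻¹

Coriolis parameter at 42°S:
f = 2Ω sin φ = 2 × 7.29×10⁻⁵ × sin 42° = 9.76×10⁻⁵ s⁻¹
Height gradient: |∂Z/∂n| = 60 m / 680000 m = 8.82×10⁻⁵
On a pressure surface, geostrophic balance gives V_g = (g/f)|∂Z/∂n|:
V_g = 9.81 × 8.82×10⁻⁵ / 9.76×10⁻⁵ = 8.87 m/s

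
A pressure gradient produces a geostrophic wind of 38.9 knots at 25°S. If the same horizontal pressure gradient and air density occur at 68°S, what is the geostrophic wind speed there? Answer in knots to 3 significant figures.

With the same pressure gradient and density, V_g ∝ 1/f ∝ 1/sin φ.
V₂ = V₁ · sin φ₁ / sin φ₂ = 38.9 × sin 25° / sin 68°
V₂ = 38.9 × 0.4226/0.9272 = 17.7 knots

17.7 knots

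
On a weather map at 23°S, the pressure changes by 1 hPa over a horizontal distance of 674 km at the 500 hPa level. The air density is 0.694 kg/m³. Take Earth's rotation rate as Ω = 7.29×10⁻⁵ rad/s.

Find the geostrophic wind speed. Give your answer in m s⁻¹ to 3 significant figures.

Coriolis parameter at 23°S:
f = 2Ω sin φ = 2 × 7.29×10⁻⁵ × sin 23° = 5.70×10⁻⁵ s⁻¹
Pressure gradient: |∂P/∂n| = 100 Pa / 674000 m = 1.48×10⁻⁴ Pa/m
Geostrophic balance (pressure-gradient force = Coriolis force):
V_g = (1/(fρ)) |∂P/∂n| = 1.48×10⁻⁴ / (5.70×10⁻⁵ × 0.694) = 3.75 m/s

3.75 m s⁻¹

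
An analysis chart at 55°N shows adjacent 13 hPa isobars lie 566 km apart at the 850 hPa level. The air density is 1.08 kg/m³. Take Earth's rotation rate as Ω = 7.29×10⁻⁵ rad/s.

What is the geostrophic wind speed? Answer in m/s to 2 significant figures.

18 m/s

Coriolis parameter at 55°N:
f = 2Ω sin φ = 2 × 7.29×10⁻⁵ × sin 55° = 1.19×10⁻⁴ s⁻¹
Pressure gradient: |∂P/∂n| = 1300 Pa / 566000 m = 2.30×10⁻³ Pa/m
Geostrophic balance (pressure-gradient force = Coriolis force):
V_g = (1/(fρ)) |∂P/∂n| = 2.30×10⁻³ / (1.19×10⁻⁴ × 1.08) = 17.8 m/s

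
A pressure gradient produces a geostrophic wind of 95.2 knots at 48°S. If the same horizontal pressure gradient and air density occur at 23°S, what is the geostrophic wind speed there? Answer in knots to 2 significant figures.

180 knots

With the same pressure gradient and density, V_g ∝ 1/f ∝ 1/sin φ.
V₂ = V₁ · sin φ₁ / sin φ₂ = 95.2 × sin 48° / sin 23°
V₂ = 95.2 × 0.7431/0.3907 = 180 knots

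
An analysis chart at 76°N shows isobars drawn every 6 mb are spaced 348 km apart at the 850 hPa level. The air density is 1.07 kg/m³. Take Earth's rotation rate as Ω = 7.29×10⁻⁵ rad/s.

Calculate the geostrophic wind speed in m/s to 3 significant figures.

Coriolis parameter at 76°N:
f = 2Ω sin φ = 2 × 7.29×10⁻⁵ × sin 76° = 1.41×10⁻⁴ s⁻¹
Pressure gradient: |∂P/∂n| = 600 Pa / 348000 m = 1.72×10⁻³ Pa/m
Geostrophic balance (pressure-gradient force = Coriolis force):
V_g = (1/(fρ)) |∂P/∂n| = 1.72×10⁻³ / (1.41×10⁻⁴ × 1.07) = 11.4 m/s

11.4 m/s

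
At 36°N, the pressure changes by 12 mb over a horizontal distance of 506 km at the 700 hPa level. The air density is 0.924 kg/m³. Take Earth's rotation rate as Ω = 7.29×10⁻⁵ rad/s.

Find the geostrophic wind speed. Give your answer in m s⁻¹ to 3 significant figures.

Coriolis parameter at 36°N:
f = 2Ω sin φ = 2 × 7.29×10⁻⁵ × sin 36° = 8.57×10⁻⁵ s⁻¹
Pressure gradient: |∂P/∂n| = 1200 Pa / 506000 m = 2.37×10⁻³ Pa/m
Geostrophic balance (pressure-gradient force = Coriolis force):
V_g = (1/(fρ)) |∂P/∂n| = 2.37×10⁻³ / (8.57×10⁻⁵ × 0.924) = 29.9 m/s

29.9 m s⁻¹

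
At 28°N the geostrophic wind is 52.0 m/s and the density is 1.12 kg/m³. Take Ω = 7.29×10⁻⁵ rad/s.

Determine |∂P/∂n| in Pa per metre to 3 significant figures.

3.99×10⁻³ Pa/m

Coriolis parameter at 28°N:
f = 2Ω sin φ = 2 × 7.29×10⁻⁵ × sin 28° = 6.84×10⁻⁵ s⁻¹
Geostrophic balance rearranged: |∂P/∂n| = f ρ V_g
|∂P/∂n| = 6.84×10⁻⁵ × 1.12 × 52.0 = 3.99×10⁻³ Pa/m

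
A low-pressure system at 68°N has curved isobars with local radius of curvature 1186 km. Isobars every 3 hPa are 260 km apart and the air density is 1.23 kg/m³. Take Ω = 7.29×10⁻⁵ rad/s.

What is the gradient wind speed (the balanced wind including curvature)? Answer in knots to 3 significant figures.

Coriolis parameter at 68°N:
f = 2Ω sin φ = 2 × 7.29×10⁻⁵ × sin 68° = 1.35×10⁻⁴ s⁻¹
Pressure gradient: |∂P/∂n| = 300 Pa / 260000 m = 1.15×10⁻³ Pa/m
Geostrophic speed: V_g = |∂P/∂n|/(fρ) = 1.15×10⁻³/(1.35×10⁻⁴ × 1.23) = 6.94 m/s
Around a low, centrifugal force acts outward with Coriolis, so pressure-gradient force balances both:
(1/ρ)|∂P/∂n| = fV + V²/R  →  V² + fR·V − fR·V_g = 0
With fR = 1.35×10⁻⁴ × 1186×10³ m = 160 m/s:
V = [−fR + √((fR)² + 4 fR V_g)]/2 = [−160 + √(160² + 4×160×6.94)]/2 = 6.66 m/s
Subgeostrophic (V < V_g = 6.94 m/s), as expected around a low.
Converting: 6.66 m/s × 1.944 = 13.0 knots

13.0 knots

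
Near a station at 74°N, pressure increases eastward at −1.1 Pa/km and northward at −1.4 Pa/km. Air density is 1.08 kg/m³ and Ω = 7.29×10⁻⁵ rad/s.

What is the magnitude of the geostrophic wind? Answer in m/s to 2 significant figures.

12 m/s

Coriolis parameter at 74°N:
f = 2Ω sin φ = 2 × 7.29×10⁻⁵ × sin 74° = 1.40×10⁻⁴ s⁻¹
Component geostrophic relations (x east, y north):
u_g = −(1/(fρ)) ∂P/∂y,  v_g = (1/(fρ)) ∂P/∂x
u_g = −(−1.4×10⁻³)/(1.40×10⁻⁴ × 1.08) = 9.25 m/s;  v_g = (−1.1×10⁻³)/(1.40×10⁻⁴ × 1.08) = −7.27 m/s
|V_g| = √(u_g² + v_g²) = 11.8 m/s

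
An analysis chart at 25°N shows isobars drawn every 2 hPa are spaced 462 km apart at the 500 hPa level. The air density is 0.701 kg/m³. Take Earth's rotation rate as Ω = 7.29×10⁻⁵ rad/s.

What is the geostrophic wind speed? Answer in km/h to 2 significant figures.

Coriolis parameter at 25°N:
f = 2Ω sin φ = 2 × 7.29×10⁻⁵ × sin 25° = 6.16×10⁻⁵ s⁻¹
Pressure gradient: |∂P/∂n| = 200 Pa / 462000 m = 4.33×10⁻⁴ Pa/m
Geostrophic balance (pressure-gradient force = Coriolis force):
V_g = (1/(fρ)) |∂P/∂n| = 4.33×10⁻⁴ / (6.16×10⁻⁵ × 0.701) = 10.0 m/s
Converting: 10.0 m/s × 3.6 = 36 km/h

36 km/h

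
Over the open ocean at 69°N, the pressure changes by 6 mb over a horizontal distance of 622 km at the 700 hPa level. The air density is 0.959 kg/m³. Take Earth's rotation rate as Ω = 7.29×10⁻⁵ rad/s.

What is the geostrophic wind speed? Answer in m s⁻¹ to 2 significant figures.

7.4 m s⁻¹

Coriolis parameter at 69°N:
f = 2Ω sin φ = 2 × 7.29×10⁻⁵ × sin 69° = 1.36×10⁻⁴ s⁻¹
Pressure gradient: |∂P/∂n| = 600 Pa / 622000 m = 9.65×10⁻⁴ Pa/m
Geostrophic balance (pressure-gradient force = Coriolis force):
V_g = (1/(fρ)) |∂P/∂n| = 9.65×10⁻⁴ / (1.36×10⁻⁴ × 0.959) = 7.39 m/s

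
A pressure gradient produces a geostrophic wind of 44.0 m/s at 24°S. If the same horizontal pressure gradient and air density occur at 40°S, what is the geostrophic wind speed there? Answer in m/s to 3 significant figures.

27.8 m/s

With the same pressure gradient and density, V_g ∝ 1/f ∝ 1/sin φ.
V₂ = V₁ · sin φ₁ / sin φ₂ = 44.0 × sin 24° / sin 40°
V₂ = 44.0 × 0.4067/0.6428 = 27.8 m/s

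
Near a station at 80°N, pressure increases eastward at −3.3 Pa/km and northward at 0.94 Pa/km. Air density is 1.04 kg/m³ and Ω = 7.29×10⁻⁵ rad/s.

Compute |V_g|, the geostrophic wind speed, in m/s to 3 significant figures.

23.0 m/s

Coriolis parameter at 80°N:
f = 2Ω sin φ = 2 × 7.29×10⁻⁵ × sin 80° = 1.44×10⁻⁴ s⁻¹
Component geostrophic relations (x east, y north):
u_g = −(1/(fρ)) ∂P/∂y,  v_g = (1/(fρ)) ∂P/∂x
u_g = −(0.94×10⁻³)/(1.44×10⁻⁴ × 1.04) = −6.29 m/s;  v_g = (−3.3×10⁻³)/(1.44×10⁻⁴ × 1.04) = −22.1 m/s
|V_g| = √(u_g² + v_g²) = 23.0 m/s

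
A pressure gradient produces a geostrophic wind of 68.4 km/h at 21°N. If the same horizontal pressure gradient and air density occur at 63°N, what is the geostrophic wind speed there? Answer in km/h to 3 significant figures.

With the same pressure gradient and density, V_g ∝ 1/f ∝ 1/sin φ.
V₂ = V₁ · sin φ₁ / sin φ₂ = 68.4 × sin 21° / sin 63°
V₂ = 68.4 × 0.3584/0.8910 = 27.5 km/h

27.5 km/h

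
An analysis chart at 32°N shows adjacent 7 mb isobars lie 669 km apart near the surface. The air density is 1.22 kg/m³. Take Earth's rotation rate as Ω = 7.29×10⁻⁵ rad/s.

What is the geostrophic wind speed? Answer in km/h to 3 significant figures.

40.0 km/h

Coriolis parameter at 32°N:
f = 2Ω sin φ = 2 × 7.29×10⁻⁵ × sin 32° = 7.73×10⁻⁵ s⁻¹
Pressure gradient: |∂P/∂n| = 700 Pa / 669000 m = 1.05×10⁻³ Pa/m
Geostrophic balance (pressure-gradient force = Coriolis force):
V_g = (1/(fρ)) |∂P/∂n| = 1.05×10⁻³ / (7.73×10⁻⁵ × 1.22) = 11.1 m/s
Converting: 11.1 m/s × 3.6 = 40.0 km/h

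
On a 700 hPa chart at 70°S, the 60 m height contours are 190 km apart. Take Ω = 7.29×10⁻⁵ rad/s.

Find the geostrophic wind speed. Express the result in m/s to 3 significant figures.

Coriolis parameter at 70°S:
f = 2Ω sin φ = 2 × 7.29×10⁻⁵ × sin 70° = 1.37×10⁻⁴ s⁻¹
Height gradient: |∂Z/∂n| = 60 m / 190000 m = 3.16×10⁻⁴
On a pressure surface, geostrophic balance gives V_g = (g/f)|∂Z/∂n|:
V_g = 9.81 × 3.16×10⁻⁴ / 1.37×10⁻⁴ = 22.6 m/s

22.6 m/s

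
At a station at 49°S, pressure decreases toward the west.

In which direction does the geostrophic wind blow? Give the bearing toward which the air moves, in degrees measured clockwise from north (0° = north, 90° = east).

The pressure-gradient force points toward the west (bearing 270°).
Geostrophic balance: in the Southern Hemisphere the Coriolis force deflects motion to the left, so the geostrophic wind blows 90° to the left of the pressure-gradient force (low pressure on the right).
Rotating 270° by 90° counterclockwise gives 180° — the wind blows toward the south.

180°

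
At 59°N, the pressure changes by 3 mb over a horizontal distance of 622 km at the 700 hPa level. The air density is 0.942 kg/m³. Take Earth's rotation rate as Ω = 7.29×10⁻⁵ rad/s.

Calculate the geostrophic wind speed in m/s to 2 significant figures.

Coriolis parameter at 59°N:
f = 2Ω sin φ = 2 × 7.29×10⁻⁵ × sin 59° = 1.25×10⁻⁴ s⁻¹
Pressure gradient: |∂P/∂n| = 300 Pa / 622000 m = 4.82×10⁻⁴ Pa/m
Geostrophic balance (pressure-gradient force = Coriolis force):
V_g = (1/(fρ)) |∂P/∂n| = 4.82×10⁻⁴ / (1.25×10⁻⁴ × 0.942) = 4.10 m/s

4.1 m/s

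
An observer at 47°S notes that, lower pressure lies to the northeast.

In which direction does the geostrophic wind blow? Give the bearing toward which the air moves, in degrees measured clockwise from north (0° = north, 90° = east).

315°

The pressure-gradient force points toward the northeast (bearing 045°).
Geostrophic balance: in the Southern Hemisphere the Coriolis force deflects motion to the left, so the geostrophic wind blows 90° to the left of the pressure-gradient force (low pressure on the right).
Rotating 045° by 90° counterclockwise gives 315° — the wind blows toward the northwest.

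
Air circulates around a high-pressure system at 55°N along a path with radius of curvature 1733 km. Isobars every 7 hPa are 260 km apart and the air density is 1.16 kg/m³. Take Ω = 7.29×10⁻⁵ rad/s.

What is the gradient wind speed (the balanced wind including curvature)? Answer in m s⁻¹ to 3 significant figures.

Coriolis parameter at 55°N:
f = 2Ω sin φ = 2 × 7.29×10⁻⁵ × sin 55° = 1.19×10⁻⁴ s⁻¹
Pressure gradient: |∂P/∂n| = 700 Pa / 260000 m = 2.69×10⁻³ Pa/m
Geostrophic speed: V_g = |∂P/∂n|/(fρ) = 2.69×10⁻³/(1.19×10⁻⁴ × 1.16) = 19.4 m/s
Around a high, pressure-gradient force acts outward with centrifugal, so Coriolis balances both:
fV = (1/ρ)|∂P/∂n| + V²/R  →  V² − fR·V + fR·V_g = 0
With fR = 1.19×10⁻⁴ × 1733×10³ m = 207 m/s:
V = [fR − √((fR)² − 4 fR V_g)]/2 = [207 − √(207² − 4×207×19.4)]/2 = 21.7 m/s
Supergeostrophic (V > V_g = 19.4 m/s), as expected around a high.

21.7 m s⁻¹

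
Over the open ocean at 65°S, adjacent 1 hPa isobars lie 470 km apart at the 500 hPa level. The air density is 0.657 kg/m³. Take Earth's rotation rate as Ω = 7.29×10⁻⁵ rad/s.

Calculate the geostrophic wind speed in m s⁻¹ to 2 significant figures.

Coriolis parameter at 65°S:
f = 2Ω sin φ = 2 × 7.29×10⁻⁵ × sin 65° = 1.32×10⁻⁴ s⁻¹
Pressure gradient: |∂P/∂n| = 100 Pa / 470000 m = 2.13×10⁻⁴ Pa/m
Geostrophic balance (pressure-gradient force = Coriolis force):
V_g = (1/(fρ)) |∂P/∂n| = 2.13×10⁻⁴ / (1.32×10⁻⁴ × 0.657) = 2.45 m/s

2.5 m s⁻¹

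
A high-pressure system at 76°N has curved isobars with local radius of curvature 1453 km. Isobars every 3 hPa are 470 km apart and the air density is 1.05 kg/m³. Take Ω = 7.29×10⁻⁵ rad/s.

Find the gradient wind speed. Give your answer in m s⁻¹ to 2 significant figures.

Coriolis parameter at 76°N:
f = 2Ω sin φ = 2 × 7.29×10⁻⁵ × sin 76° = 1.41×10⁻⁴ s⁻¹
Pressure gradient: |∂P/∂n| = 300 Pa / 470000 m = 6.38×10⁻⁴ Pa/m
Geostrophic speed: V_g = |∂P/∂n|/(fρ) = 6.38×10⁻⁴/(1.41×10⁻⁴ × 1.05) = 4.30 m/s
Around a high, pressure-gradient force acts outward with centrifugal, so Coriolis balances both:
fV = (1/ρ)|∂P/∂n| + V²/R  →  V² − fR·V + fR·V_g = 0
With fR = 1.41×10⁻⁴ × 1453×10³ m = 206 m/s:
V = [fR − √((fR)² − 4 fR V_g)]/2 = [206 − √(206² − 4×206×4.3)]/2 = 4.39 m/s
Supergeostrophic (V > V_g = 4.3 m/s), as expected around a high.

4.4 m s⁻¹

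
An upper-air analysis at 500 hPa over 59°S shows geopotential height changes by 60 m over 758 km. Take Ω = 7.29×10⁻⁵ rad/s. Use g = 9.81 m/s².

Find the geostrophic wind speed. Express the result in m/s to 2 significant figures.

Coriolis parameter at 59°S:
f = 2Ω sin φ = 2 × 7.29×10⁻⁵ × sin 59° = 1.25×10⁻⁴ s⁻¹
Height gradient: |∂Z/∂n| = 60 m / 758000 m = 7.92×10⁻⁵
On a pressure surface, geostrophic balance gives V_g = (g/f)|∂Z/∂n|:
V_g = 9.81 × 7.92×10⁻⁵ / 1.25×10⁻⁴ = 6.21 m/s

6.2 m/s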